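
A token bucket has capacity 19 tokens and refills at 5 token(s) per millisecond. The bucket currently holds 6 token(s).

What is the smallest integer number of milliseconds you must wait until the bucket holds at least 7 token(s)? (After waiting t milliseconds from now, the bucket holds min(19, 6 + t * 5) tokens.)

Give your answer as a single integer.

Need 6 + t * 5 >= 7, so t >= 1/5.
Smallest integer t = ceil(1/5) = 1.

Answer: 1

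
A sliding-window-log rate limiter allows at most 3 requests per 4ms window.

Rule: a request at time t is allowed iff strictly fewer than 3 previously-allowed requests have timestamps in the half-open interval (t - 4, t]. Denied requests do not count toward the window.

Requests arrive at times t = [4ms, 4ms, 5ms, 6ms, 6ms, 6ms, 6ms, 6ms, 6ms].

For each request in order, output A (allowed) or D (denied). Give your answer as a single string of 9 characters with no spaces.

Answer: AAADDDDDD

Derivation:
Tracking allowed requests in the window:
  req#1 t=4ms: ALLOW
  req#2 t=4ms: ALLOW
  req#3 t=5ms: ALLOW
  req#4 t=6ms: DENY
  req#5 t=6ms: DENY
  req#6 t=6ms: DENY
  req#7 t=6ms: DENY
  req#8 t=6ms: DENY
  req#9 t=6ms: DENY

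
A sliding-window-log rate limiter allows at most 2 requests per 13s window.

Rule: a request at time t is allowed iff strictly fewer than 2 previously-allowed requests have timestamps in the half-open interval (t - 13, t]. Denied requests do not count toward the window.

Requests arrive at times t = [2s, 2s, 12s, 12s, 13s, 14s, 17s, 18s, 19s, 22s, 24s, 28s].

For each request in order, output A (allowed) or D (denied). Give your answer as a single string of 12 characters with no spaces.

Tracking allowed requests in the window:
  req#1 t=2s: ALLOW
  req#2 t=2s: ALLOW
  req#3 t=12s: DENY
  req#4 t=12s: DENY
  req#5 t=13s: DENY
  req#6 t=14s: DENY
  req#7 t=17s: ALLOW
  req#8 t=18s: ALLOW
  req#9 t=19s: DENY
  req#10 t=22s: DENY
  req#11 t=24s: DENY
  req#12 t=28s: DENY

Answer: AADDDDAADDDD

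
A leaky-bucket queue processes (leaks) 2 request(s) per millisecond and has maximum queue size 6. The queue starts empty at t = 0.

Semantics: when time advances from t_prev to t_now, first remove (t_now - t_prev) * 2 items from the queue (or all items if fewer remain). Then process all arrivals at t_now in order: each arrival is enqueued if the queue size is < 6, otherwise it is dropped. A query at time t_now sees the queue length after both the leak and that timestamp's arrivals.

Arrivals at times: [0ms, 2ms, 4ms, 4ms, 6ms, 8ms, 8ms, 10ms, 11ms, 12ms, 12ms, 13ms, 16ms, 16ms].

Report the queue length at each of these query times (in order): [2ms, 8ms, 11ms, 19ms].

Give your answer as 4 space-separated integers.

Answer: 1 2 1 0

Derivation:
Queue lengths at query times:
  query t=2ms: backlog = 1
  query t=8ms: backlog = 2
  query t=11ms: backlog = 1
  query t=19ms: backlog = 0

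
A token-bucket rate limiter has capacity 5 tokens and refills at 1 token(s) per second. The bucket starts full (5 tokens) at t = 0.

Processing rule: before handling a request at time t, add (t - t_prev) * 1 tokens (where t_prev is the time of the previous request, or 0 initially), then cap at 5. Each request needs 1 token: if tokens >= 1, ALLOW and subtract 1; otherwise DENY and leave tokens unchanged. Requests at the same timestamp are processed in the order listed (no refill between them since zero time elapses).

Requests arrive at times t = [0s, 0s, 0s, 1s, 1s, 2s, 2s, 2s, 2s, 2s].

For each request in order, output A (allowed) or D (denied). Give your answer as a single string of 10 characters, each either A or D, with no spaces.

Answer: AAAAAAADDD

Derivation:
Simulating step by step:
  req#1 t=0s: ALLOW
  req#2 t=0s: ALLOW
  req#3 t=0s: ALLOW
  req#4 t=1s: ALLOW
  req#5 t=1s: ALLOW
  req#6 t=2s: ALLOW
  req#7 t=2s: ALLOW
  req#8 t=2s: DENY
  req#9 t=2s: DENY
  req#10 t=2s: DENY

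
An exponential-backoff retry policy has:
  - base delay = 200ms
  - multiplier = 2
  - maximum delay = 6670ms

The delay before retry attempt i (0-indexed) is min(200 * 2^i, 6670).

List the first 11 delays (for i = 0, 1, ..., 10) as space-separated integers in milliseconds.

Computing each delay:
  i=0: min(200*2^0, 6670) = 200
  i=1: min(200*2^1, 6670) = 400
  i=2: min(200*2^2, 6670) = 800
  i=3: min(200*2^3, 6670) = 1600
  i=4: min(200*2^4, 6670) = 3200
  i=5: min(200*2^5, 6670) = 6400
  i=6: min(200*2^6, 6670) = 6670
  i=7: min(200*2^7, 6670) = 6670
  i=8: min(200*2^8, 6670) = 6670
  i=9: min(200*2^9, 6670) = 6670
  i=10: min(200*2^10, 6670) = 6670

Answer: 200 400 800 1600 3200 6400 6670 6670 6670 6670 6670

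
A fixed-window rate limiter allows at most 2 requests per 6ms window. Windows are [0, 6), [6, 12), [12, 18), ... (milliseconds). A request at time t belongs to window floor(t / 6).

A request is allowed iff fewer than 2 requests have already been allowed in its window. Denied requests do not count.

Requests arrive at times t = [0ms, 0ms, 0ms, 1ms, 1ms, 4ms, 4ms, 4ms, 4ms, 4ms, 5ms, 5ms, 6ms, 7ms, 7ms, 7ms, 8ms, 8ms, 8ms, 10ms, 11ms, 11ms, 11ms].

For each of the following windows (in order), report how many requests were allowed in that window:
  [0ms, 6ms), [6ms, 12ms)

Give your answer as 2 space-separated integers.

Processing requests:
  req#1 t=0ms (window 0): ALLOW
  req#2 t=0ms (window 0): ALLOW
  req#3 t=0ms (window 0): DENY
  req#4 t=1ms (window 0): DENY
  req#5 t=1ms (window 0): DENY
  req#6 t=4ms (window 0): DENY
  req#7 t=4ms (window 0): DENY
  req#8 t=4ms (window 0): DENY
  req#9 t=4ms (window 0): DENY
  req#10 t=4ms (window 0): DENY
  req#11 t=5ms (window 0): DENY
  req#12 t=5ms (window 0): DENY
  req#13 t=6ms (window 1): ALLOW
  req#14 t=7ms (window 1): ALLOW
  req#15 t=7ms (window 1): DENY
  req#16 t=7ms (window 1): DENY
  req#17 t=8ms (window 1): DENY
  req#18 t=8ms (window 1): DENY
  req#19 t=8ms (window 1): DENY
  req#20 t=10ms (window 1): DENY
  req#21 t=11ms (window 1): DENY
  req#22 t=11ms (window 1): DENY
  req#23 t=11ms (window 1): DENY

Allowed counts by window: 2 2

Answer: 2 2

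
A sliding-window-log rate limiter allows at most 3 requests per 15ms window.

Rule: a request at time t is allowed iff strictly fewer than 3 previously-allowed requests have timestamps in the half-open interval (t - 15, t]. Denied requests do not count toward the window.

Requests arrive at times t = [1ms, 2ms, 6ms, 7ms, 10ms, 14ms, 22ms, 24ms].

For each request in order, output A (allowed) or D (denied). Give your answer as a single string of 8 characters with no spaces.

Tracking allowed requests in the window:
  req#1 t=1ms: ALLOW
  req#2 t=2ms: ALLOW
  req#3 t=6ms: ALLOW
  req#4 t=7ms: DENY
  req#5 t=10ms: DENY
  req#6 t=14ms: DENY
  req#7 t=22ms: ALLOW
  req#8 t=24ms: ALLOW

Answer: AAADDDAA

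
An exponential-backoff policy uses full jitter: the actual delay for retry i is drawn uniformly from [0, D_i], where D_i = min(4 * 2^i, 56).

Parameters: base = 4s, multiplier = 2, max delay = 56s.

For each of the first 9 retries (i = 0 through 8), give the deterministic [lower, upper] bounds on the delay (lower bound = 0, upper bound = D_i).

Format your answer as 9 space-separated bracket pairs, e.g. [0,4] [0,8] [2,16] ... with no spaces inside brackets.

Computing bounds per retry:
  i=0: D_i=min(4*2^0,56)=4, bounds=[0,4]
  i=1: D_i=min(4*2^1,56)=8, bounds=[0,8]
  i=2: D_i=min(4*2^2,56)=16, bounds=[0,16]
  i=3: D_i=min(4*2^3,56)=32, bounds=[0,32]
  i=4: D_i=min(4*2^4,56)=56, bounds=[0,56]
  i=5: D_i=min(4*2^5,56)=56, bounds=[0,56]
  i=6: D_i=min(4*2^6,56)=56, bounds=[0,56]
  i=7: D_i=min(4*2^7,56)=56, bounds=[0,56]
  i=8: D_i=min(4*2^8,56)=56, bounds=[0,56]

Answer: [0,4] [0,8] [0,16] [0,32] [0,56] [0,56] [0,56] [0,56] [0,56]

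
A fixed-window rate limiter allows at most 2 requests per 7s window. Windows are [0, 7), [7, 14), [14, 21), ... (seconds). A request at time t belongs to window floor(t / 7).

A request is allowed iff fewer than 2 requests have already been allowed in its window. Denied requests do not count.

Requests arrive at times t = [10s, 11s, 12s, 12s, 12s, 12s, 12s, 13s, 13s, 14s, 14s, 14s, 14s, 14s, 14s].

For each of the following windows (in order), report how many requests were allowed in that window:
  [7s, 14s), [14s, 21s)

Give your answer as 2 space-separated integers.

Answer: 2 2

Derivation:
Processing requests:
  req#1 t=10s (window 1): ALLOW
  req#2 t=11s (window 1): ALLOW
  req#3 t=12s (window 1): DENY
  req#4 t=12s (window 1): DENY
  req#5 t=12s (window 1): DENY
  req#6 t=12s (window 1): DENY
  req#7 t=12s (window 1): DENY
  req#8 t=13s (window 1): DENY
  req#9 t=13s (window 1): DENY
  req#10 t=14s (window 2): ALLOW
  req#11 t=14s (window 2): ALLOW
  req#12 t=14s (window 2): DENY
  req#13 t=14s (window 2): DENY
  req#14 t=14s (window 2): DENY
  req#15 t=14s (window 2): DENY

Allowed counts by window: 2 2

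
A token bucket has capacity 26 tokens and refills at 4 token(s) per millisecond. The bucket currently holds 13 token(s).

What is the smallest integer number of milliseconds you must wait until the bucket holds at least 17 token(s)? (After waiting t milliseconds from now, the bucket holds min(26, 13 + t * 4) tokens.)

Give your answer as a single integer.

Need 13 + t * 4 >= 17, so t >= 4/4.
Smallest integer t = ceil(4/4) = 1.

Answer: 1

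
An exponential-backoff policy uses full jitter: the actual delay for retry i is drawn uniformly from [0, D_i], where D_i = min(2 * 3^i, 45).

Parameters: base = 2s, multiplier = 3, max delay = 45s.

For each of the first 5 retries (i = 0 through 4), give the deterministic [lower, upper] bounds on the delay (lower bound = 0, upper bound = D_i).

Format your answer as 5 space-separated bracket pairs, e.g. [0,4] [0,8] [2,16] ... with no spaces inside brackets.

Answer: [0,2] [0,6] [0,18] [0,45] [0,45]

Derivation:
Computing bounds per retry:
  i=0: D_i=min(2*3^0,45)=2, bounds=[0,2]
  i=1: D_i=min(2*3^1,45)=6, bounds=[0,6]
  i=2: D_i=min(2*3^2,45)=18, bounds=[0,18]
  i=3: D_i=min(2*3^3,45)=45, bounds=[0,45]
  i=4: D_i=min(2*3^4,45)=45, bounds=[0,45]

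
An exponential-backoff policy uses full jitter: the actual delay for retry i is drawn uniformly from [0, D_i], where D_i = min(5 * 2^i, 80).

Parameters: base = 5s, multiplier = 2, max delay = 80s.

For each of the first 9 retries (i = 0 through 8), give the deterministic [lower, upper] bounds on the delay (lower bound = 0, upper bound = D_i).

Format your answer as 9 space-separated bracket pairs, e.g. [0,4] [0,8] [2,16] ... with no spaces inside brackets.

Computing bounds per retry:
  i=0: D_i=min(5*2^0,80)=5, bounds=[0,5]
  i=1: D_i=min(5*2^1,80)=10, bounds=[0,10]
  i=2: D_i=min(5*2^2,80)=20, bounds=[0,20]
  i=3: D_i=min(5*2^3,80)=40, bounds=[0,40]
  i=4: D_i=min(5*2^4,80)=80, bounds=[0,80]
  i=5: D_i=min(5*2^5,80)=80, bounds=[0,80]
  i=6: D_i=min(5*2^6,80)=80, bounds=[0,80]
  i=7: D_i=min(5*2^7,80)=80, bounds=[0,80]
  i=8: D_i=min(5*2^8,80)=80, bounds=[0,80]

Answer: [0,5] [0,10] [0,20] [0,40] [0,80] [0,80] [0,80] [0,80] [0,80]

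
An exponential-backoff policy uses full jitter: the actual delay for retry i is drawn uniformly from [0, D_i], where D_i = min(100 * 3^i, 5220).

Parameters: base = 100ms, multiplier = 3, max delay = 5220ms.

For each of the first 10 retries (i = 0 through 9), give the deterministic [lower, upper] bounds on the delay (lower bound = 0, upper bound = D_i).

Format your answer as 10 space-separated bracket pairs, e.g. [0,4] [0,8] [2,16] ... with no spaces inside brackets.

Answer: [0,100] [0,300] [0,900] [0,2700] [0,5220] [0,5220] [0,5220] [0,5220] [0,5220] [0,5220]

Derivation:
Computing bounds per retry:
  i=0: D_i=min(100*3^0,5220)=100, bounds=[0,100]
  i=1: D_i=min(100*3^1,5220)=300, bounds=[0,300]
  i=2: D_i=min(100*3^2,5220)=900, bounds=[0,900]
  i=3: D_i=min(100*3^3,5220)=2700, bounds=[0,2700]
  i=4: D_i=min(100*3^4,5220)=5220, bounds=[0,5220]
  i=5: D_i=min(100*3^5,5220)=5220, bounds=[0,5220]
  i=6: D_i=min(100*3^6,5220)=5220, bounds=[0,5220]
  i=7: D_i=min(100*3^7,5220)=5220, bounds=[0,5220]
  i=8: D_i=min(100*3^8,5220)=5220, bounds=[0,5220]
  i=9: D_i=min(100*3^9,5220)=5220, bounds=[0,5220]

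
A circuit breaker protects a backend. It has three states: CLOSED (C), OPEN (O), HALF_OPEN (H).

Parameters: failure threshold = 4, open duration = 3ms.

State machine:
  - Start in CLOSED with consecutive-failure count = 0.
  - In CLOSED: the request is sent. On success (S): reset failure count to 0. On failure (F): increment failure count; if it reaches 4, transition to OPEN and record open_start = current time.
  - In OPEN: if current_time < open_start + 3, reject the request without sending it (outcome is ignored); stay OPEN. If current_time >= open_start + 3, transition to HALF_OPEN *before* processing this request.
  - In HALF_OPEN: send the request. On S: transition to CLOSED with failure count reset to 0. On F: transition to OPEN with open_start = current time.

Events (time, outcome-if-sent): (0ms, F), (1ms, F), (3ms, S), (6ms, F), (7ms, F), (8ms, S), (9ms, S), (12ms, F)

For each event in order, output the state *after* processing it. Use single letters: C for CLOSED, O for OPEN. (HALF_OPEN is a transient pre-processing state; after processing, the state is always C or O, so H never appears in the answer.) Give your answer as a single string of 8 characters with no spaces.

Answer: CCCCCCCC

Derivation:
State after each event:
  event#1 t=0ms outcome=F: state=CLOSED
  event#2 t=1ms outcome=F: state=CLOSED
  event#3 t=3ms outcome=S: state=CLOSED
  event#4 t=6ms outcome=F: state=CLOSED
  event#5 t=7ms outcome=F: state=CLOSED
  event#6 t=8ms outcome=S: state=CLOSED
  event#7 t=9ms outcome=S: state=CLOSED
  event#8 t=12ms outcome=F: state=CLOSED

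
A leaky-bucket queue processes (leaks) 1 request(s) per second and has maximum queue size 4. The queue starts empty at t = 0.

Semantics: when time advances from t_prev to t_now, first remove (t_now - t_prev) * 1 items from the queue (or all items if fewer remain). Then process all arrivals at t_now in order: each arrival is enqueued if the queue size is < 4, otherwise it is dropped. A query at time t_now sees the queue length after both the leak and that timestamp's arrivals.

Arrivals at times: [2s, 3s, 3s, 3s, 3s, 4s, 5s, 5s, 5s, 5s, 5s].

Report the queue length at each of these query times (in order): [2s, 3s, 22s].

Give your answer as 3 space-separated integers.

Queue lengths at query times:
  query t=2s: backlog = 1
  query t=3s: backlog = 4
  query t=22s: backlog = 0

Answer: 1 4 0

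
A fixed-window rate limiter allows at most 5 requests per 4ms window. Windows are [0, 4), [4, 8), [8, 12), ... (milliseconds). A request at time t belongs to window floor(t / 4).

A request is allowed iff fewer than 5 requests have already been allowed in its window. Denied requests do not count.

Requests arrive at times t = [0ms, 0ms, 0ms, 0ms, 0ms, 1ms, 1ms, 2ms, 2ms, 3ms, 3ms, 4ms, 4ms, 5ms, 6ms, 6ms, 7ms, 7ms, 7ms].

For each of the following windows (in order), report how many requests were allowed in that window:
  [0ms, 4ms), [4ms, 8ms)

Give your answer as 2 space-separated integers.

Processing requests:
  req#1 t=0ms (window 0): ALLOW
  req#2 t=0ms (window 0): ALLOW
  req#3 t=0ms (window 0): ALLOW
  req#4 t=0ms (window 0): ALLOW
  req#5 t=0ms (window 0): ALLOW
  req#6 t=1ms (window 0): DENY
  req#7 t=1ms (window 0): DENY
  req#8 t=2ms (window 0): DENY
  req#9 t=2ms (window 0): DENY
  req#10 t=3ms (window 0): DENY
  req#11 t=3ms (window 0): DENY
  req#12 t=4ms (window 1): ALLOW
  req#13 t=4ms (window 1): ALLOW
  req#14 t=5ms (window 1): ALLOW
  req#15 t=6ms (window 1): ALLOW
  req#16 t=6ms (window 1): ALLOW
  req#17 t=7ms (window 1): DENY
  req#18 t=7ms (window 1): DENY
  req#19 t=7ms (window 1): DENY

Allowed counts by window: 5 5

Answer: 5 5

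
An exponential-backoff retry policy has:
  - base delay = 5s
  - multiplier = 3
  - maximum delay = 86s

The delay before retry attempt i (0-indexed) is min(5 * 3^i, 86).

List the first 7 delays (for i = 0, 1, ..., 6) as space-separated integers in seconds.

Answer: 5 15 45 86 86 86 86

Derivation:
Computing each delay:
  i=0: min(5*3^0, 86) = 5
  i=1: min(5*3^1, 86) = 15
  i=2: min(5*3^2, 86) = 45
  i=3: min(5*3^3, 86) = 86
  i=4: min(5*3^4, 86) = 86
  i=5: min(5*3^5, 86) = 86
  i=6: min(5*3^6, 86) = 86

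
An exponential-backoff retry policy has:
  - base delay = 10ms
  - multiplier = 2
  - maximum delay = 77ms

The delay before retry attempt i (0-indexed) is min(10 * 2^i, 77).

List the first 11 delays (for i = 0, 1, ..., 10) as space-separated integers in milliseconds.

Answer: 10 20 40 77 77 77 77 77 77 77 77

Derivation:
Computing each delay:
  i=0: min(10*2^0, 77) = 10
  i=1: min(10*2^1, 77) = 20
  i=2: min(10*2^2, 77) = 40
  i=3: min(10*2^3, 77) = 77
  i=4: min(10*2^4, 77) = 77
  i=5: min(10*2^5, 77) = 77
  i=6: min(10*2^6, 77) = 77
  i=7: min(10*2^7, 77) = 77
  i=8: min(10*2^8, 77) = 77
  i=9: min(10*2^9, 77) = 77
  i=10: min(10*2^10, 77) = 77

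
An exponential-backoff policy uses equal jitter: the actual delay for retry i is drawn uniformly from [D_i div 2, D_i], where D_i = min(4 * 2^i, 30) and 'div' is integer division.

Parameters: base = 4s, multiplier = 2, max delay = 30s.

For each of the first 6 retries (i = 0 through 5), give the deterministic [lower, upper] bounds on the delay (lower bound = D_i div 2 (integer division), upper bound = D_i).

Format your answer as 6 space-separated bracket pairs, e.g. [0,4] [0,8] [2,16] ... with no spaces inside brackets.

Answer: [2,4] [4,8] [8,16] [15,30] [15,30] [15,30]

Derivation:
Computing bounds per retry:
  i=0: D_i=min(4*2^0,30)=4, bounds=[2,4]
  i=1: D_i=min(4*2^1,30)=8, bounds=[4,8]
  i=2: D_i=min(4*2^2,30)=16, bounds=[8,16]
  i=3: D_i=min(4*2^3,30)=30, bounds=[15,30]
  i=4: D_i=min(4*2^4,30)=30, bounds=[15,30]
  i=5: D_i=min(4*2^5,30)=30, bounds=[15,30]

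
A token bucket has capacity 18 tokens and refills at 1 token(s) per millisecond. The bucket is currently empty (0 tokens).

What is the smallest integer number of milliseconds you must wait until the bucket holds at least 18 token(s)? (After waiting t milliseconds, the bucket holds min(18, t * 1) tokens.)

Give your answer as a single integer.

Need t * 1 >= 18, so t >= 18/1.
Smallest integer t = ceil(18/1) = 18.

Answer: 18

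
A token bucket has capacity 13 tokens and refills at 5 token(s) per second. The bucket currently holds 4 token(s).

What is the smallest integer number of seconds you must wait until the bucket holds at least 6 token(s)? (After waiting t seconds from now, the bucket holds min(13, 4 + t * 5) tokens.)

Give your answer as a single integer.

Need 4 + t * 5 >= 6, so t >= 2/5.
Smallest integer t = ceil(2/5) = 1.

Answer: 1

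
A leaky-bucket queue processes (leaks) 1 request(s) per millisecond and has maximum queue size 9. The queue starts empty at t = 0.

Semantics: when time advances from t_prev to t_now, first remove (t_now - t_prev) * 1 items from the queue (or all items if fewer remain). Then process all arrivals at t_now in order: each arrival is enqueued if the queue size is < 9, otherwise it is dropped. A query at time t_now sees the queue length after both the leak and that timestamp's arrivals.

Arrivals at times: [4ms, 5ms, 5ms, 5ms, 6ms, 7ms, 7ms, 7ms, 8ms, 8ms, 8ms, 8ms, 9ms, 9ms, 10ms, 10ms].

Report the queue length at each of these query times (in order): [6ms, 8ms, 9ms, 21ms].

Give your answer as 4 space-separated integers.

Queue lengths at query times:
  query t=6ms: backlog = 3
  query t=8ms: backlog = 8
  query t=9ms: backlog = 9
  query t=21ms: backlog = 0

Answer: 3 8 9 0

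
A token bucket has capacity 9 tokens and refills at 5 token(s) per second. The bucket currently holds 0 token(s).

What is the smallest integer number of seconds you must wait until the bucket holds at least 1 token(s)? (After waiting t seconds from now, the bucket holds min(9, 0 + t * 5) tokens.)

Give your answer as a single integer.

Answer: 1

Derivation:
Need 0 + t * 5 >= 1, so t >= 1/5.
Smallest integer t = ceil(1/5) = 1.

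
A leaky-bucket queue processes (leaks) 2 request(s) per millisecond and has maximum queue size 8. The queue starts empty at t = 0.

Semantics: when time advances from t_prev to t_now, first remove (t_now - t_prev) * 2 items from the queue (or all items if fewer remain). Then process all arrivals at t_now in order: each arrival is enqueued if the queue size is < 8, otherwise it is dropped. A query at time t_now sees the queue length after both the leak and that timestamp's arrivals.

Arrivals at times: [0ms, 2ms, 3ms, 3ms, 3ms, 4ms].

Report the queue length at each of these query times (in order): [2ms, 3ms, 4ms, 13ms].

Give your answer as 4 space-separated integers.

Queue lengths at query times:
  query t=2ms: backlog = 1
  query t=3ms: backlog = 3
  query t=4ms: backlog = 2
  query t=13ms: backlog = 0

Answer: 1 3 2 0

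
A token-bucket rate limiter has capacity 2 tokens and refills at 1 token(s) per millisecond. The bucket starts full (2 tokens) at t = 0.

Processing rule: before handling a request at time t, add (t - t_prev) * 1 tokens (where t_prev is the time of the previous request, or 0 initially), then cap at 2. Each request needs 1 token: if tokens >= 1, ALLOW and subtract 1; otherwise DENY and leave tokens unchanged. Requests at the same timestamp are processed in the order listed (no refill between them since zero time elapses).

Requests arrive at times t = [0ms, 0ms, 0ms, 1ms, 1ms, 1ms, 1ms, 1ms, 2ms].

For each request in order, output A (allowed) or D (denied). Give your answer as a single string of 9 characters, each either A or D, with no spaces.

Simulating step by step:
  req#1 t=0ms: ALLOW
  req#2 t=0ms: ALLOW
  req#3 t=0ms: DENY
  req#4 t=1ms: ALLOW
  req#5 t=1ms: DENY
  req#6 t=1ms: DENY
  req#7 t=1ms: DENY
  req#8 t=1ms: DENY
  req#9 t=2ms: ALLOW

Answer: AADADDDDA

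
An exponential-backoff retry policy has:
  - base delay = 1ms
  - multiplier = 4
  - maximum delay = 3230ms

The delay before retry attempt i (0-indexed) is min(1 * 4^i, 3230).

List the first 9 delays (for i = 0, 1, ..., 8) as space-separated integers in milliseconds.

Answer: 1 4 16 64 256 1024 3230 3230 3230

Derivation:
Computing each delay:
  i=0: min(1*4^0, 3230) = 1
  i=1: min(1*4^1, 3230) = 4
  i=2: min(1*4^2, 3230) = 16
  i=3: min(1*4^3, 3230) = 64
  i=4: min(1*4^4, 3230) = 256
  i=5: min(1*4^5, 3230) = 1024
  i=6: min(1*4^6, 3230) = 3230
  i=7: min(1*4^7, 3230) = 3230
  i=8: min(1*4^8, 3230) = 3230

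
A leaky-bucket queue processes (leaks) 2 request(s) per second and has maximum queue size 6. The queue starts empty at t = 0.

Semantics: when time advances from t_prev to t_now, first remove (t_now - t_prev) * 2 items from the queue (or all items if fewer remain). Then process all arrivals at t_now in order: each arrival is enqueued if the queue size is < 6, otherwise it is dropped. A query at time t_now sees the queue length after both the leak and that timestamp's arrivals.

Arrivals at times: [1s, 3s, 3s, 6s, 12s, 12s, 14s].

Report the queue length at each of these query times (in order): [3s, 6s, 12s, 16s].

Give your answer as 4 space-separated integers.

Answer: 2 1 2 0

Derivation:
Queue lengths at query times:
  query t=3s: backlog = 2
  query t=6s: backlog = 1
  query t=12s: backlog = 2
  query t=16s: backlog = 0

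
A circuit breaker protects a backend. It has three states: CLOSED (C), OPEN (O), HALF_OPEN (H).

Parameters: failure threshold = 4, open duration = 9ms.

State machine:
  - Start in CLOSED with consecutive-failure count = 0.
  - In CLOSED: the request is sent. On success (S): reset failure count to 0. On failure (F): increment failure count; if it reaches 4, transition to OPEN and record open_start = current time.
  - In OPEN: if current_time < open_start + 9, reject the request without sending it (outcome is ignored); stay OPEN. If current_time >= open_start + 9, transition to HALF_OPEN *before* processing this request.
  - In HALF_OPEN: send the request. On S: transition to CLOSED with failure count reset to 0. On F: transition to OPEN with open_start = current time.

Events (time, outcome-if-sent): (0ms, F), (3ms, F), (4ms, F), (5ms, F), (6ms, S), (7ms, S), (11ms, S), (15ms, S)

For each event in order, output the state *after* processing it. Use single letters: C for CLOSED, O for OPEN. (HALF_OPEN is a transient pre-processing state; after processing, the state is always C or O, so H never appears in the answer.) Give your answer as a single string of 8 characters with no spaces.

Answer: CCCOOOOC

Derivation:
State after each event:
  event#1 t=0ms outcome=F: state=CLOSED
  event#2 t=3ms outcome=F: state=CLOSED
  event#3 t=4ms outcome=F: state=CLOSED
  event#4 t=5ms outcome=F: state=OPEN
  event#5 t=6ms outcome=S: state=OPEN
  event#6 t=7ms outcome=S: state=OPEN
  event#7 t=11ms outcome=S: state=OPEN
  event#8 t=15ms outcome=S: state=CLOSED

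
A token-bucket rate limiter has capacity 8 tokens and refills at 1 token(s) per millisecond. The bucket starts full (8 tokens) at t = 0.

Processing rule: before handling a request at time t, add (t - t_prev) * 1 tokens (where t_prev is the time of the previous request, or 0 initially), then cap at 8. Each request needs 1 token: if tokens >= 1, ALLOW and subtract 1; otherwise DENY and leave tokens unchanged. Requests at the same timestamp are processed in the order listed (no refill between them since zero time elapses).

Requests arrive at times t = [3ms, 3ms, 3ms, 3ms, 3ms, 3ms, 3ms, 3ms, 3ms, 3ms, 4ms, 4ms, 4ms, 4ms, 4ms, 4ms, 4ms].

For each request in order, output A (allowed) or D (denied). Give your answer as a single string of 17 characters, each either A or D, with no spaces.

Answer: AAAAAAAADDADDDDDD

Derivation:
Simulating step by step:
  req#1 t=3ms: ALLOW
  req#2 t=3ms: ALLOW
  req#3 t=3ms: ALLOW
  req#4 t=3ms: ALLOW
  req#5 t=3ms: ALLOW
  req#6 t=3ms: ALLOW
  req#7 t=3ms: ALLOW
  req#8 t=3ms: ALLOW
  req#9 t=3ms: DENY
  req#10 t=3ms: DENY
  req#11 t=4ms: ALLOW
  req#12 t=4ms: DENY
  req#13 t=4ms: DENY
  req#14 t=4ms: DENY
  req#15 t=4ms: DENY
  req#16 t=4ms: DENY
  req#17 t=4ms: DENY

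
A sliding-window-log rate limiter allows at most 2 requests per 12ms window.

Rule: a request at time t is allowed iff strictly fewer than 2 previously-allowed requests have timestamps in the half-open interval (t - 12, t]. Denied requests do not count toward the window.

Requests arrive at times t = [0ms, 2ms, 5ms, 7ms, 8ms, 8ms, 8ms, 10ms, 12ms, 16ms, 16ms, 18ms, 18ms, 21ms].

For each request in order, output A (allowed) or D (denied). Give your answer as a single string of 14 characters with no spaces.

Tracking allowed requests in the window:
  req#1 t=0ms: ALLOW
  req#2 t=2ms: ALLOW
  req#3 t=5ms: DENY
  req#4 t=7ms: DENY
  req#5 t=8ms: DENY
  req#6 t=8ms: DENY
  req#7 t=8ms: DENY
  req#8 t=10ms: DENY
  req#9 t=12ms: ALLOW
  req#10 t=16ms: ALLOW
  req#11 t=16ms: DENY
  req#12 t=18ms: DENY
  req#13 t=18ms: DENY
  req#14 t=21ms: DENY

Answer: AADDDDDDAADDDD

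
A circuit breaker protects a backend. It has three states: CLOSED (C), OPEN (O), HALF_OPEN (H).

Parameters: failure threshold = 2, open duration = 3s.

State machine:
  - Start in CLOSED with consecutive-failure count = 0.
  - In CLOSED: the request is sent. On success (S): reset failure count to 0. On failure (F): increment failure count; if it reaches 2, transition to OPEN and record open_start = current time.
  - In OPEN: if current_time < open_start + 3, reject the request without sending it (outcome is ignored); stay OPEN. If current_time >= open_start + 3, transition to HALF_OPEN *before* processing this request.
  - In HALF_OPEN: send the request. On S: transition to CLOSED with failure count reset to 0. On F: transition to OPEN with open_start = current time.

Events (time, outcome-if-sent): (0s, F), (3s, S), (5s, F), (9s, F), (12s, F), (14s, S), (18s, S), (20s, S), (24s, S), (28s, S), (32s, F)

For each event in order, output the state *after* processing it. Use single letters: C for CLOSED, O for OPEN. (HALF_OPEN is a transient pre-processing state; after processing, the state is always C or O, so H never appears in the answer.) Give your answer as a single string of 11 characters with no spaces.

Answer: CCCOOOCCCCC

Derivation:
State after each event:
  event#1 t=0s outcome=F: state=CLOSED
  event#2 t=3s outcome=S: state=CLOSED
  event#3 t=5s outcome=F: state=CLOSED
  event#4 t=9s outcome=F: state=OPEN
  event#5 t=12s outcome=F: state=OPEN
  event#6 t=14s outcome=S: state=OPEN
  event#7 t=18s outcome=S: state=CLOSED
  event#8 t=20s outcome=S: state=CLOSED
  event#9 t=24s outcome=S: state=CLOSED
  event#10 t=28s outcome=S: state=CLOSED
  event#11 t=32s outcome=F: state=CLOSED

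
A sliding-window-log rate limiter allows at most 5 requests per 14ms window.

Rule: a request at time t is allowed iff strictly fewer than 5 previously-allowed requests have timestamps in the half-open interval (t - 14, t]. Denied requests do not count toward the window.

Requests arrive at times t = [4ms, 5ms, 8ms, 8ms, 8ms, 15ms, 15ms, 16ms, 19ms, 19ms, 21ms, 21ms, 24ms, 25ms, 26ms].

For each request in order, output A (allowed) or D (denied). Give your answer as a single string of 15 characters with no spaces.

Tracking allowed requests in the window:
  req#1 t=4ms: ALLOW
  req#2 t=5ms: ALLOW
  req#3 t=8ms: ALLOW
  req#4 t=8ms: ALLOW
  req#5 t=8ms: ALLOW
  req#6 t=15ms: DENY
  req#7 t=15ms: DENY
  req#8 t=16ms: DENY
  req#9 t=19ms: ALLOW
  req#10 t=19ms: ALLOW
  req#11 t=21ms: DENY
  req#12 t=21ms: DENY
  req#13 t=24ms: ALLOW
  req#14 t=25ms: ALLOW
  req#15 t=26ms: ALLOW

Answer: AAAAADDDAADDAAA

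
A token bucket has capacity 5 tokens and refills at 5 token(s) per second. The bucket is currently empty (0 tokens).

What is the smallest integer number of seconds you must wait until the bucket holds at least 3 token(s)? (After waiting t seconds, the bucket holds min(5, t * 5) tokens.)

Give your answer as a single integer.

Answer: 1

Derivation:
Need t * 5 >= 3, so t >= 3/5.
Smallest integer t = ceil(3/5) = 1.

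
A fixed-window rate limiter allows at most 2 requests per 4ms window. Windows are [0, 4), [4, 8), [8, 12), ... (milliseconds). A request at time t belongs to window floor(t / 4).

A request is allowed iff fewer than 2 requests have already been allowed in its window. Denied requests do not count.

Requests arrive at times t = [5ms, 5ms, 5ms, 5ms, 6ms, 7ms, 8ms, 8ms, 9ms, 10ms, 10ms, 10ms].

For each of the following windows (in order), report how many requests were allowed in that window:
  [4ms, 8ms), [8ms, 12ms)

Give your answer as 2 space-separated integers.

Processing requests:
  req#1 t=5ms (window 1): ALLOW
  req#2 t=5ms (window 1): ALLOW
  req#3 t=5ms (window 1): DENY
  req#4 t=5ms (window 1): DENY
  req#5 t=6ms (window 1): DENY
  req#6 t=7ms (window 1): DENY
  req#7 t=8ms (window 2): ALLOW
  req#8 t=8ms (window 2): ALLOW
  req#9 t=9ms (window 2): DENY
  req#10 t=10ms (window 2): DENY
  req#11 t=10ms (window 2): DENY
  req#12 t=10ms (window 2): DENY

Allowed counts by window: 2 2

Answer: 2 2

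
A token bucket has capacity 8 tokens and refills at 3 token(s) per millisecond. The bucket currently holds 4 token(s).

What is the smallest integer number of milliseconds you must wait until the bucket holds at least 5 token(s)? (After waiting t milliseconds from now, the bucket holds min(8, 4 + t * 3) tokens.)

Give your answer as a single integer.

Need 4 + t * 3 >= 5, so t >= 1/3.
Smallest integer t = ceil(1/3) = 1.

Answer: 1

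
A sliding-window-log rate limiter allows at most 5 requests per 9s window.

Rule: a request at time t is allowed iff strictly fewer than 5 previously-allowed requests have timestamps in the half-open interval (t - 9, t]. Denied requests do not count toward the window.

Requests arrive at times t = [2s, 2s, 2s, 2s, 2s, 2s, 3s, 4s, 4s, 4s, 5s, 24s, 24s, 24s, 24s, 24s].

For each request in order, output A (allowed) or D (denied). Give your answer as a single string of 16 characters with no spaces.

Answer: AAAAADDDDDDAAAAA

Derivation:
Tracking allowed requests in the window:
  req#1 t=2s: ALLOW
  req#2 t=2s: ALLOW
  req#3 t=2s: ALLOW
  req#4 t=2s: ALLOW
  req#5 t=2s: ALLOW
  req#6 t=2s: DENY
  req#7 t=3s: DENY
  req#8 t=4s: DENY
  req#9 t=4s: DENY
  req#10 t=4s: DENY
  req#11 t=5s: DENY
  req#12 t=24s: ALLOW
  req#13 t=24s: ALLOW
  req#14 t=24s: ALLOW
  req#15 t=24s: ALLOW
  req#16 t=24s: ALLOW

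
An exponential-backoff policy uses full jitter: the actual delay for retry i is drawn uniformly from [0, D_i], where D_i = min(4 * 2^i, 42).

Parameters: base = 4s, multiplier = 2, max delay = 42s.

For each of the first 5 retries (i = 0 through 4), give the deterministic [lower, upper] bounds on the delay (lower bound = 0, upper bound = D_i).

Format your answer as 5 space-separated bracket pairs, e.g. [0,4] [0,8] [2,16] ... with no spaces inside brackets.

Computing bounds per retry:
  i=0: D_i=min(4*2^0,42)=4, bounds=[0,4]
  i=1: D_i=min(4*2^1,42)=8, bounds=[0,8]
  i=2: D_i=min(4*2^2,42)=16, bounds=[0,16]
  i=3: D_i=min(4*2^3,42)=32, bounds=[0,32]
  i=4: D_i=min(4*2^4,42)=42, bounds=[0,42]

Answer: [0,4] [0,8] [0,16] [0,32] [0,42]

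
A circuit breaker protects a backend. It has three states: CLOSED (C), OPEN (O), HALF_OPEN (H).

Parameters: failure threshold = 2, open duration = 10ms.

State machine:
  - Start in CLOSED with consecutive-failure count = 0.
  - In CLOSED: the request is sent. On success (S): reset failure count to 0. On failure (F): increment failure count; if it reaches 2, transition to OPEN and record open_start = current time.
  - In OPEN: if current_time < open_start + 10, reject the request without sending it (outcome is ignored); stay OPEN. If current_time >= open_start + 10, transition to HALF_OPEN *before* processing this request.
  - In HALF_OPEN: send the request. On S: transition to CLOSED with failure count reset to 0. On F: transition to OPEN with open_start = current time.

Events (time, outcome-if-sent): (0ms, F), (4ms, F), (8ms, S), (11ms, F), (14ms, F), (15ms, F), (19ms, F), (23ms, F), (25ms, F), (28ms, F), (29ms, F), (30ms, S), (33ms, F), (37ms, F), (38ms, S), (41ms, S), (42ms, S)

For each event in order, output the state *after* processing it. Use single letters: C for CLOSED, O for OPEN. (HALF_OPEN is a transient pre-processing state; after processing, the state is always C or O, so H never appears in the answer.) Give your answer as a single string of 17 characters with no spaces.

Answer: COOOOOOOOOOOOOOOO

Derivation:
State after each event:
  event#1 t=0ms outcome=F: state=CLOSED
  event#2 t=4ms outcome=F: state=OPEN
  event#3 t=8ms outcome=S: state=OPEN
  event#4 t=11ms outcome=F: state=OPEN
  event#5 t=14ms outcome=F: state=OPEN
  event#6 t=15ms outcome=F: state=OPEN
  event#7 t=19ms outcome=F: state=OPEN
  event#8 t=23ms outcome=F: state=OPEN
  event#9 t=25ms outcome=F: state=OPEN
  event#10 t=28ms outcome=F: state=OPEN
  event#11 t=29ms outcome=F: state=OPEN
  event#12 t=30ms outcome=S: state=OPEN
  event#13 t=33ms outcome=F: state=OPEN
  event#14 t=37ms outcome=F: state=OPEN
  event#15 t=38ms outcome=S: state=OPEN
  event#16 t=41ms outcome=S: state=OPEN
  event#17 t=42ms outcome=S: state=OPEN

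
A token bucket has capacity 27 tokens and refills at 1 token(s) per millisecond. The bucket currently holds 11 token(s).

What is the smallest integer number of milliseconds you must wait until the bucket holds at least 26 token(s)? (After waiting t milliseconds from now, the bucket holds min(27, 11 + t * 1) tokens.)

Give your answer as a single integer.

Need 11 + t * 1 >= 26, so t >= 15/1.
Smallest integer t = ceil(15/1) = 15.

Answer: 15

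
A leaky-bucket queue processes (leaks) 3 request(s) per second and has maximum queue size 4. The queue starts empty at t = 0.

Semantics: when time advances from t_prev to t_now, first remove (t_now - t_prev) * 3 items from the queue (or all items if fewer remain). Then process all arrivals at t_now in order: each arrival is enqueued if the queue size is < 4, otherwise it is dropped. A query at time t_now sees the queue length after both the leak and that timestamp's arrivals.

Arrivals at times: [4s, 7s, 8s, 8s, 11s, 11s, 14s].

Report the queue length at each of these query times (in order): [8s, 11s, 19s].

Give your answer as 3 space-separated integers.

Queue lengths at query times:
  query t=8s: backlog = 2
  query t=11s: backlog = 2
  query t=19s: backlog = 0

Answer: 2 2 0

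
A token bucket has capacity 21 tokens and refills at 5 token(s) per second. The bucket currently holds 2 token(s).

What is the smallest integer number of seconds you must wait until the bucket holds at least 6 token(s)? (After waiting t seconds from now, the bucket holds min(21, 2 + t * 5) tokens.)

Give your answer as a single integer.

Answer: 1

Derivation:
Need 2 + t * 5 >= 6, so t >= 4/5.
Smallest integer t = ceil(4/5) = 1.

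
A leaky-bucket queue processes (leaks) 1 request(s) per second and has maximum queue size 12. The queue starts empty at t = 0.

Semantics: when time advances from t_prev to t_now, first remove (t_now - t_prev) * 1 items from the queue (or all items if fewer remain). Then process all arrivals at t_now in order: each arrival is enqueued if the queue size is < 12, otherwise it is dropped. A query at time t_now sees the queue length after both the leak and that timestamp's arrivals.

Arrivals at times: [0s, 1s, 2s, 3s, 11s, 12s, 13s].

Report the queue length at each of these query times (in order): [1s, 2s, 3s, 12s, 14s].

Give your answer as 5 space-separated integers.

Queue lengths at query times:
  query t=1s: backlog = 1
  query t=2s: backlog = 1
  query t=3s: backlog = 1
  query t=12s: backlog = 1
  query t=14s: backlog = 0

Answer: 1 1 1 1 0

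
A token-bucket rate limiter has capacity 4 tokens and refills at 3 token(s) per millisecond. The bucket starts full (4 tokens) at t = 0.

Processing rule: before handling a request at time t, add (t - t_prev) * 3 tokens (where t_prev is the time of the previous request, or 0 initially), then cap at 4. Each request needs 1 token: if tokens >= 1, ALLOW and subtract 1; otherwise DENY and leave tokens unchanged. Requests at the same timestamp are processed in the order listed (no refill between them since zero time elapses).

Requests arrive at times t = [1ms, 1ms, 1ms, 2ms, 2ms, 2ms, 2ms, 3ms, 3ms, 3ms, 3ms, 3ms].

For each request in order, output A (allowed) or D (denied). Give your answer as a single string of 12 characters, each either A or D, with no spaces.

Simulating step by step:
  req#1 t=1ms: ALLOW
  req#2 t=1ms: ALLOW
  req#3 t=1ms: ALLOW
  req#4 t=2ms: ALLOW
  req#5 t=2ms: ALLOW
  req#6 t=2ms: ALLOW
  req#7 t=2ms: ALLOW
  req#8 t=3ms: ALLOW
  req#9 t=3ms: ALLOW
  req#10 t=3ms: ALLOW
  req#11 t=3ms: DENY
  req#12 t=3ms: DENY

Answer: AAAAAAAAAADD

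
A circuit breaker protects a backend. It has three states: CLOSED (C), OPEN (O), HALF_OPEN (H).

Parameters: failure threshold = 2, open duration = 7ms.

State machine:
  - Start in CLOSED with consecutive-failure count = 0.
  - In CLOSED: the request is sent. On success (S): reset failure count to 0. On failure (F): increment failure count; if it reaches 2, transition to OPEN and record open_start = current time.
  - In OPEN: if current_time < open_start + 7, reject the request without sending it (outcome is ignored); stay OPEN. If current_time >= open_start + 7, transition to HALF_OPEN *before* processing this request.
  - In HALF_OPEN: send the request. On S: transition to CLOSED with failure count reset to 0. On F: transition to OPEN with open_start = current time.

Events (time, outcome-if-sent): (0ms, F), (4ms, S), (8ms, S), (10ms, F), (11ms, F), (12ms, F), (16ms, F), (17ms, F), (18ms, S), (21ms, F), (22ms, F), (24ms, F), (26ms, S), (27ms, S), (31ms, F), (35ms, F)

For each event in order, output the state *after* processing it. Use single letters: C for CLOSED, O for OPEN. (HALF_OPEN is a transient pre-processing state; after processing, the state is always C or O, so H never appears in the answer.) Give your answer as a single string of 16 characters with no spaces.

Answer: CCCCOOOOCCOOOOOO

Derivation:
State after each event:
  event#1 t=0ms outcome=F: state=CLOSED
  event#2 t=4ms outcome=S: state=CLOSED
  event#3 t=8ms outcome=S: state=CLOSED
  event#4 t=10ms outcome=F: state=CLOSED
  event#5 t=11ms outcome=F: state=OPEN
  event#6 t=12ms outcome=F: state=OPEN
  event#7 t=16ms outcome=F: state=OPEN
  event#8 t=17ms outcome=F: state=OPEN
  event#9 t=18ms outcome=S: state=CLOSED
  event#10 t=21ms outcome=F: state=CLOSED
  event#11 t=22ms outcome=F: state=OPEN
  event#12 t=24ms outcome=F: state=OPEN
  event#13 t=26ms outcome=S: state=OPEN
  event#14 t=27ms outcome=S: state=OPEN
  event#15 t=31ms outcome=F: state=OPEN
  event#16 t=35ms outcome=F: state=OPEN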